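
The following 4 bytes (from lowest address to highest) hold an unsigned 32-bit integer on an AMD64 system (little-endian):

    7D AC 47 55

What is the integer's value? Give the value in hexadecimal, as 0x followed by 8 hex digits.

Little-endian stores the least-significant byte at the lowest address.
Reassemble most-significant byte first: 55 47 AC 7D → 0x5547AC7D.

0x5547AC7D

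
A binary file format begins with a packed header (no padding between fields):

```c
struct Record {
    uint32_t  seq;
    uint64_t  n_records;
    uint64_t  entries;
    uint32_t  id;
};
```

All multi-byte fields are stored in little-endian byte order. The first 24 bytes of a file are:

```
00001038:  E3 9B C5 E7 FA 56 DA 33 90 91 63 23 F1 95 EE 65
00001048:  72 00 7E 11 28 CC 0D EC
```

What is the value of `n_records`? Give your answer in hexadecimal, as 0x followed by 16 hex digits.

0x2363919033DA56FA

`n_records` follows `seq` (4 bytes), so it starts at byte offset 4 and occupies 8 bytes.
Bytes at offsets 4..11: FA 56 DA 33 90 91 63 23.
Little-endian: lowest address holds the least-significant byte.
Reassemble most-significant byte first: 23 63 91 90 33 DA 56 FA → 0x2363919033DA56FA.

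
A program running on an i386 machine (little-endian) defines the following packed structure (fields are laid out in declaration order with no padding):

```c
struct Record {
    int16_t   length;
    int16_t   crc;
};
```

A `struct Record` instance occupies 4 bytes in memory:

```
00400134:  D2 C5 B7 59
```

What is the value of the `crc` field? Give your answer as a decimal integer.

`crc` follows `length` (2 bytes), so it starts at byte offset 2 and occupies 2 bytes.
Bytes at offsets 2..3: B7 59.
Little-endian: lowest address holds the least-significant byte.
Reassemble most-significant byte first: 59 B7 → 0x59B7.
0x59B7 = 22967.

22967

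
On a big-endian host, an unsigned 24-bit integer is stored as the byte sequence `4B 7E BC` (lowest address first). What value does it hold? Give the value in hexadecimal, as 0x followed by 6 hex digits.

0x4B7EBC

In big-endian order the high byte comes first in memory.
The bytes are already most-significant first: 0x4B7EBC.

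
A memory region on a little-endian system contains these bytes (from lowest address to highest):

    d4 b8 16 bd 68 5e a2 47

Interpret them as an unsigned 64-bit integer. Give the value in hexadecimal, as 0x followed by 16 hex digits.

0x47A25E68BD16B8D4

Little-endian: lowest address holds the least-significant byte.
Reassemble most-significant byte first: 47 A2 5E 68 BD 16 B8 D4 → 0x47A25E68BD16B8D4.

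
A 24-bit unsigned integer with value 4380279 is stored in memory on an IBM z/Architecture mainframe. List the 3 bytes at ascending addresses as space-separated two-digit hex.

4380279 in hexadecimal, padded to 24 bits, is 0x42D677.
Split into bytes (most-significant first): 42 D6 77.
Big-endian stores the most-significant byte at the lowest address.
So the memory order matches the most-significant-first order: 42 D6 77.

42 D6 77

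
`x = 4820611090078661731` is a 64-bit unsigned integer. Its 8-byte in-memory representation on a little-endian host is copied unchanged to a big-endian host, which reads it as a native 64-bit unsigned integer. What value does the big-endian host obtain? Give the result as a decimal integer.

7168731048669406786

4820611090078661731 in 64-bit hexadecimal is 0x42E6403EE8727C63.
Stored little-endian, the bytes at ascending addresses are 63 7C 72 E8 3E 40 E6 42.
Read back as big-endian, the last byte is least significant, giving 0x637C72E83E40E642.
0x637C72E83E40E642 = 7168731048669406786.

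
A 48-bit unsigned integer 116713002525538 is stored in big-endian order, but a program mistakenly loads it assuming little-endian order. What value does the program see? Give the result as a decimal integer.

116713002525538 in 48-bit hexadecimal is 0x6A265D0E6362.
Stored big-endian, the bytes at ascending addresses are 6A 26 5D 0E 63 62.
Read back as little-endian, the first byte is least significant, giving 0x62630E5D266A.
0x62630E5D266A = 108177582270058.

108177582270058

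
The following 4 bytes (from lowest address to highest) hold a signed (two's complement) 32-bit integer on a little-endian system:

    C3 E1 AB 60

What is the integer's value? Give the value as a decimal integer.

1621877187

Little-endian: lowest address holds the least-significant byte.
Reassemble most-significant byte first: 60 AB E1 C3 → 0x60ABE1C3.
0x60ABE1C3 = 1621877187.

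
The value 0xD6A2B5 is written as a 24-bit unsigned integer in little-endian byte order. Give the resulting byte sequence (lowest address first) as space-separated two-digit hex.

B5 A2 D6

Split into bytes (most-significant first): D6 A2 B5.
Little-endian stores the least-significant byte at the lowest address.
So at ascending addresses the bytes are B5 A2 D6.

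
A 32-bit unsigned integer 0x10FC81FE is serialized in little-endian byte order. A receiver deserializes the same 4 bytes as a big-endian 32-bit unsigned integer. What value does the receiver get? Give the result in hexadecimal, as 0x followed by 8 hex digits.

0xFE81FC10

Stored little-endian, the bytes at ascending addresses are FE 81 FC 10.
Read back as big-endian, the last byte is least significant, giving 0xFE81FC10.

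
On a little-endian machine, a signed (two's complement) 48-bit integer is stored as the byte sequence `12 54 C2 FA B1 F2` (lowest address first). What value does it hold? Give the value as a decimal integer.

-14628746537966

Little-endian stores the least-significant byte at the lowest address.
Reassemble most-significant byte first: F2 B1 FA C2 54 12 → 0xF2B1FAC25412.
Top bit is set, so as a signed 48-bit value this is 0xF2B1FAC25412 − 2^48 = -14628746537966.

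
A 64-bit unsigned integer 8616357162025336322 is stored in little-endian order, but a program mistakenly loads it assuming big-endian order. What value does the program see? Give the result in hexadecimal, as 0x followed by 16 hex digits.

8616357162025336322 in 64-bit hexadecimal is 0x7793732FFC69BE02.
Stored little-endian, the bytes at ascending addresses are 02 BE 69 FC 2F 73 93 77.
Read back as big-endian, the last byte is least significant, giving 0x02BE69FC2F739377.

0x02BE69FC2F739377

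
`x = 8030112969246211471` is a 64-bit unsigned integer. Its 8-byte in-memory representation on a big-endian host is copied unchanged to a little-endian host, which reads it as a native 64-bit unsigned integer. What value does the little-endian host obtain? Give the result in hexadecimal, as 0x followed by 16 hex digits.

8030112969246211471 in 64-bit hexadecimal is 0x6F70B1333E2D7D8F.
Stored big-endian, the bytes at ascending addresses are 6F 70 B1 33 3E 2D 7D 8F.
Read back as little-endian, the first byte is least significant, giving 0x8F7D2D3E33B1706F.

0x8F7D2D3E33B1706F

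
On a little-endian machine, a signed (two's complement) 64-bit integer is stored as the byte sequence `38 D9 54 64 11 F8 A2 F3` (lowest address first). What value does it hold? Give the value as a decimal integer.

In little-endian order the low byte comes first in memory.
Reassemble most-significant byte first: F3 A2 F8 11 64 54 D9 38 → 0xF3A2F8116454D938.
Top bit is set, so as a signed 64-bit value this is 0xF3A2F8116454D938 − 2^64 = -890877022684522184.

-890877022684522184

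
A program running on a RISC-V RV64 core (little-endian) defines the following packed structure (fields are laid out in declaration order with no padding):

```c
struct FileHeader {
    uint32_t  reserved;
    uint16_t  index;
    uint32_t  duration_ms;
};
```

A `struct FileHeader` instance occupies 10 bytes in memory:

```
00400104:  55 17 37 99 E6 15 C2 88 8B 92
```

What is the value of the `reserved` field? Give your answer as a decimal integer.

2570524501

`reserved` is the first field, at byte offset 0, occupying 4 bytes.
Bytes at offsets 0..3: 55 17 37 99.
Little-endian: lowest address holds the least-significant byte.
Reassemble most-significant byte first: 99 37 17 55 → 0x99371755.
0x99371755 = 2570524501.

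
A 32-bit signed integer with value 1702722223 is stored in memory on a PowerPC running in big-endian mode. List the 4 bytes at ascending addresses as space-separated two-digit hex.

65 7D 7A AF

1702722223 in hexadecimal, padded to 32 bits, is 0x657D7AAF.
Split into bytes (most-significant first): 65 7D 7A AF.
Big-endian stores the most-significant byte at the lowest address.
So the memory order matches the most-significant-first order: 65 7D 7A AF.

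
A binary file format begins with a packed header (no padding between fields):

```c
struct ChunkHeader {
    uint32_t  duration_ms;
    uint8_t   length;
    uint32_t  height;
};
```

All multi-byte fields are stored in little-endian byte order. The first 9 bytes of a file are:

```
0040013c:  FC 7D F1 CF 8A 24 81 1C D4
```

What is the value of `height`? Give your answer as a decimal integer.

3558637860

`height` follows `duration_ms` (4 B), `length` (1 B), so it starts at offset 4 + 1 = 5 and occupies 4 bytes.
Bytes at offsets 5..8: 24 81 1C D4.
In little-endian order the low byte comes first in memory.
Reassemble most-significant byte first: D4 1C 81 24 → 0xD41C8124.
0xD41C8124 = 3558637860.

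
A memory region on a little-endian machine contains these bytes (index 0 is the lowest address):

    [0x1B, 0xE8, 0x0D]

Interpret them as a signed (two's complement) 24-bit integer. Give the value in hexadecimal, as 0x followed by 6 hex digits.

0x0DE81B

Little-endian: lowest address holds the least-significant byte.
Reassemble most-significant byte first: 0D E8 1B → 0x0DE81B.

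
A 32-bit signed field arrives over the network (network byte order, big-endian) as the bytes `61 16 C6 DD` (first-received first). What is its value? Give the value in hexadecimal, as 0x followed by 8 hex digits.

In big-endian order the high byte comes first in memory.
The bytes are already most-significant first: 0x6116C6DD.

0x6116C6DD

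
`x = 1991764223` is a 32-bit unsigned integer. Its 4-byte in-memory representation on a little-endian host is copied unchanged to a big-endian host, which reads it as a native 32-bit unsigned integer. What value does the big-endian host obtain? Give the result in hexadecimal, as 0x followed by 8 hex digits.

0xFFE8B776

1991764223 in 32-bit hexadecimal is 0x76B7E8FF.
Stored little-endian, the bytes at ascending addresses are FF E8 B7 76.
Read back as big-endian, the last byte is least significant, giving 0xFFE8B776.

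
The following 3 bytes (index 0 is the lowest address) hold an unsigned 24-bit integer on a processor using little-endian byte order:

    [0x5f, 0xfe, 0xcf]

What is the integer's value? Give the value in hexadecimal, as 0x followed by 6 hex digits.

In little-endian order the low byte comes first in memory.
Reassemble most-significant byte first: CF FE 5F → 0xCFFE5F.

0xCFFE5F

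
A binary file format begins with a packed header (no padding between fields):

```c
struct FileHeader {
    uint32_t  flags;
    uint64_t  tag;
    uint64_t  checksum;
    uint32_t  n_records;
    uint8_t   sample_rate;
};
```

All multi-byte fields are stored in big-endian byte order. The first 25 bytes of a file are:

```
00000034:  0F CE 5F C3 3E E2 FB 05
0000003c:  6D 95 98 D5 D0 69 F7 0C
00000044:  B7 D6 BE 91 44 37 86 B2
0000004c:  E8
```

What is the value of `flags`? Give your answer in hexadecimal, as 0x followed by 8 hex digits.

0x0FCE5FC3

`flags` is the first field, at byte offset 0, occupying 4 bytes.
Bytes at offsets 0..3: 0F CE 5F C3.
Big-endian stores the most-significant byte at the lowest address.
The bytes are already most-significant first: 0x0FCE5FC3.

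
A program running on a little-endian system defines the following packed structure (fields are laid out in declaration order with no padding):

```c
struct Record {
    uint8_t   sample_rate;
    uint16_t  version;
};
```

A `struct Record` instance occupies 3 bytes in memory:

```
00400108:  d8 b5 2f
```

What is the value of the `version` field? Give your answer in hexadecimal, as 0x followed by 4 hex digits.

`version` follows `sample_rate` (1 byte), so it starts at byte offset 1 and occupies 2 bytes.
Bytes at offsets 1..2: B5 2F.
Little-endian: lowest address holds the least-significant byte.
Reassemble most-significant byte first: 2F B5 → 0x2FB5.

0x2FB5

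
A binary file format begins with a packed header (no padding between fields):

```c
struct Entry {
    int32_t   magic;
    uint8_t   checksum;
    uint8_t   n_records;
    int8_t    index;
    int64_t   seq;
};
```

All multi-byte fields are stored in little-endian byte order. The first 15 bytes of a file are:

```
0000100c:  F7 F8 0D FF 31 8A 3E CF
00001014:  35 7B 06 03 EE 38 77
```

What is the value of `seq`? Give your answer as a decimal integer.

`seq` follows `magic` (4 B), `checksum` (1 B), `n_records` (1 B), `index` (1 B), so it starts at offset 4 + 1 + 1 + 1 = 7 and occupies 8 bytes.
Bytes at offsets 7..14: CF 35 7B 06 03 EE 38 77.
Little-endian: lowest address holds the least-significant byte.
Reassemble most-significant byte first: 77 38 EE 03 06 7B 35 CF → 0x7738EE03067B35CF.
0x7738EE03067B35CF = 8590877985970271695.

8590877985970271695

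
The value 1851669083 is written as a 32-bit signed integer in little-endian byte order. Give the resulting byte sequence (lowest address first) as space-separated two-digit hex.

1851669083 in hexadecimal, padded to 32 bits, is 0x6E5E3A5B.
Split into bytes (most-significant first): 6E 5E 3A 5B.
Little-endian: lowest address holds the least-significant byte.
So at ascending addresses the bytes are 5B 3A 5E 6E.

5B 3A 5E 6E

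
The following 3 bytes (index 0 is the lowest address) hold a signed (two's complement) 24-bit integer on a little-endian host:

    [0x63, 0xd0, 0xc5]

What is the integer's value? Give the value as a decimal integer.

-3813277

In little-endian order the low byte comes first in memory.
Reassemble most-significant byte first: C5 D0 63 → 0xC5D063.
Top bit is set, so as a signed 24-bit value this is 0xC5D063 − 2^24 = -3813277.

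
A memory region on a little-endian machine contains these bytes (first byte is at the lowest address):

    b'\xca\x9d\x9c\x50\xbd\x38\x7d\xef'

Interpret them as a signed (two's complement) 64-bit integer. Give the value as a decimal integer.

-1189732340803527222

In little-endian order the low byte comes first in memory.
Reassemble most-significant byte first: EF 7D 38 BD 50 9C 9D CA → 0xEF7D38BD509C9DCA.
Top bit is set, so as a signed 64-bit value this is 0xEF7D38BD509C9DCA − 2^64 = -1189732340803527222.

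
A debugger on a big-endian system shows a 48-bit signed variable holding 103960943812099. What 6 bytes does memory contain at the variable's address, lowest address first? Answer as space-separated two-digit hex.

5E 8D 4B 20 5E 03

103960943812099 in hexadecimal, padded to 48 bits, is 0x5E8D4B205E03.
Split into bytes (most-significant first): 5E 8D 4B 20 5E 03.
Big-endian stores the most-significant byte at the lowest address.
So the memory order matches the most-significant-first order: 5E 8D 4B 20 5E 03.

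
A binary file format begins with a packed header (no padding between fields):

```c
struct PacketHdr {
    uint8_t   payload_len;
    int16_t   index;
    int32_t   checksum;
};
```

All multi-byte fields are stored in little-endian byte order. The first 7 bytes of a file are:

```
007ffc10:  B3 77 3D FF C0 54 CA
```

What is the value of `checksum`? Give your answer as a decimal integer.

`checksum` follows `payload_len` (1 B), `index` (2 B), so it starts at offset 1 + 2 = 3 and occupies 4 bytes.
Bytes at offsets 3..6: FF C0 54 CA.
Little-endian: lowest address holds the least-significant byte.
Reassemble most-significant byte first: CA 54 C0 FF → 0xCA54C0FF.
Top bit is set, so as a signed 32-bit value this is 0xCA54C0FF − 2^32 = -900415233.

-900415233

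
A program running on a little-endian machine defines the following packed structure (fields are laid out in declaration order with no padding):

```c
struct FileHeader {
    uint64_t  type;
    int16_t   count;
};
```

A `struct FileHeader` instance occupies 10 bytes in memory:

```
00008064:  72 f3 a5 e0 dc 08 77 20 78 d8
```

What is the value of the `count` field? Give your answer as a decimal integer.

-10120

`count` follows `type` (8 bytes), so it starts at byte offset 8 and occupies 2 bytes.
Bytes at offsets 8..9: 78 D8.
Little-endian: lowest address holds the least-significant byte.
Reassemble most-significant byte first: D8 78 → 0xD878.
Top bit is set, so as a signed 16-bit value this is 0xD878 − 2^16 = -10120.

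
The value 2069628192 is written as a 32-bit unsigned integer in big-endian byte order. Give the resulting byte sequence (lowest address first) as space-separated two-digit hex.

7B 5C 05 20

2069628192 in hexadecimal, padded to 32 bits, is 0x7B5C0520.
Split into bytes (most-significant first): 7B 5C 05 20.
Big-endian stores the most-significant byte at the lowest address.
So the memory order matches the most-significant-first order: 7B 5C 05 20.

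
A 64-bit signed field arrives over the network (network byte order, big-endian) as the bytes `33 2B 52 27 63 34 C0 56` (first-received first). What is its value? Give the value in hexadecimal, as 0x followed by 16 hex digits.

Big-endian: lowest address holds the most-significant byte.
The bytes are already most-significant first: 0x332B52276334C056.

0x332B52276334C056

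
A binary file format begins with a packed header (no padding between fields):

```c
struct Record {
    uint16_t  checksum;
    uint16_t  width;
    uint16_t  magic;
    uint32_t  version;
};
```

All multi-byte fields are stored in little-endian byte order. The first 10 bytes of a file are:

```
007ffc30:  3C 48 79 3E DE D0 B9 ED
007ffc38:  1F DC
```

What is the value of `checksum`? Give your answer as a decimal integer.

`checksum` is the first field, at byte offset 0, occupying 2 bytes.
Bytes at offsets 0..1: 3C 48.
Little-endian: lowest address holds the least-significant byte.
Reassemble most-significant byte first: 48 3C → 0x483C.
0x483C = 18492.

18492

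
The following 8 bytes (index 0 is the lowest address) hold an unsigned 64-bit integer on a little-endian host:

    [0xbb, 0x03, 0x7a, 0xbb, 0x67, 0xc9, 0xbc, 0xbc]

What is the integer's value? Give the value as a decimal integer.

In little-endian order the low byte comes first in memory.
Reassemble most-significant byte first: BC BC C9 67 BB 7A 03 BB → 0xBCBCC967BB7A03BB.
0xBCBCC967BB7A03BB = 13599966422116205499.

13599966422116205499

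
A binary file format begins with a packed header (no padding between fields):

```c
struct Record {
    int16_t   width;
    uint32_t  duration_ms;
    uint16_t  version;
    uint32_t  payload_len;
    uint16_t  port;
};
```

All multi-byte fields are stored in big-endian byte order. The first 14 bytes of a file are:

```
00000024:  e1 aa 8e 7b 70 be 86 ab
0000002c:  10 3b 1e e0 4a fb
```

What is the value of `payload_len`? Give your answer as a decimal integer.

`payload_len` follows `width` (2 B), `duration_ms` (4 B), `version` (2 B), so it starts at offset 2 + 4 + 2 = 8 and occupies 4 bytes.
Bytes at offsets 8..11: 10 3B 1E E0.
Big-endian: lowest address holds the most-significant byte.
The bytes are already most-significant first: 0x103B1EE0.
0x103B1EE0 = 272309984.

272309984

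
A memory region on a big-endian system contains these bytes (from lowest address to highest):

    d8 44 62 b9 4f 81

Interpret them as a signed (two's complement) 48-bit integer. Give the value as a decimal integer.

Big-endian: lowest address holds the most-significant byte.
The bytes are already most-significant first: 0xD84462B94F81.
Top bit is set, so as a signed 48-bit value this is 0xD84462B94F81 − 2^48 = -43686751023231.

-43686751023231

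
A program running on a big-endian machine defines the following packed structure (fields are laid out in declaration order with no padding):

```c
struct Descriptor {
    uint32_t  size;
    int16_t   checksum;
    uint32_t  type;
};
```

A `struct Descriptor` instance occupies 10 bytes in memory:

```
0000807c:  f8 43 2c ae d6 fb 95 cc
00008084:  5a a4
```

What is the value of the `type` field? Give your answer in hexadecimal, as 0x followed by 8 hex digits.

0x95CC5AA4

`type` follows `size` (4 B), `checksum` (2 B), so it starts at offset 4 + 2 = 6 and occupies 4 bytes.
Bytes at offsets 6..9: 95 CC 5A A4.
Big-endian: lowest address holds the most-significant byte.
The bytes are already most-significant first: 0x95CC5AA4.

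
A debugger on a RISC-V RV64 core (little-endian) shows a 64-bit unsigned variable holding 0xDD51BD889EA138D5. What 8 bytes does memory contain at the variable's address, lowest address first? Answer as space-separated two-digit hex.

Split into bytes (most-significant first): DD 51 BD 88 9E A1 38 D5.
Little-endian: lowest address holds the least-significant byte.
So at ascending addresses the bytes are D5 38 A1 9E 88 BD 51 DD.

D5 38 A1 9E 88 BD 51 DD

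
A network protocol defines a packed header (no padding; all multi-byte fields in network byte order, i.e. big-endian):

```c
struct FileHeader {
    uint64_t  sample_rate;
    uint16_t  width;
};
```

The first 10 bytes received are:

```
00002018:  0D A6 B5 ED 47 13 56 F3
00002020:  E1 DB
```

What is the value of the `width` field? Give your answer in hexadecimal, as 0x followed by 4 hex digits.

`width` follows `sample_rate` (8 bytes), so it starts at byte offset 8 and occupies 2 bytes.
Bytes at offsets 8..9: E1 DB.
Big-endian: lowest address holds the most-significant byte.
The bytes are already most-significant first: 0xE1DB.

0xE1DB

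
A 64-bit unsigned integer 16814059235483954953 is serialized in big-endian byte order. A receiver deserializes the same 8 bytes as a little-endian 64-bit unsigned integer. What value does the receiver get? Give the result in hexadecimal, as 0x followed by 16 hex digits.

0x09AF653BCA8957E9

16814059235483954953 in 64-bit hexadecimal is 0xE95789CA3B65AF09.
Stored big-endian, the bytes at ascending addresses are E9 57 89 CA 3B 65 AF 09.
Read back as little-endian, the first byte is least significant, giving 0x09AF653BCA8957E9.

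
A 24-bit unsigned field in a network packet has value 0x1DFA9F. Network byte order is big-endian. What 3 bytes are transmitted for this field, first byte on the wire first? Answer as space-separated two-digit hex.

Split into bytes (most-significant first): 1D FA 9F.
In big-endian order the high byte comes first in memory.
So the memory order matches the most-significant-first order: 1D FA 9F.

1D FA 9F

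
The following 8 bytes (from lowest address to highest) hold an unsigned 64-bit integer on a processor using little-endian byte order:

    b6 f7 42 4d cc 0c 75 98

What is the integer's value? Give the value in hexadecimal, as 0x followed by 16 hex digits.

In little-endian order the low byte comes first in memory.
Reassemble most-significant byte first: 98 75 0C CC 4D 42 F7 B6 → 0x98750CCC4D42F7B6.

0x98750CCC4D42F7B6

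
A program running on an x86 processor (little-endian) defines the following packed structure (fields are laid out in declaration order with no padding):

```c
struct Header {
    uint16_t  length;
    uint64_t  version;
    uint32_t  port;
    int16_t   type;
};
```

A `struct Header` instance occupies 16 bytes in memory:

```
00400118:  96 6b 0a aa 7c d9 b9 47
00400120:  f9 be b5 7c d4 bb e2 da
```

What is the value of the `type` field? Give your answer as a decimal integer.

`type` follows `length` (2 B), `version` (8 B), `port` (4 B), so it starts at offset 2 + 8 + 4 = 14 and occupies 2 bytes.
Bytes at offsets 14..15: E2 DA.
Little-endian stores the least-significant byte at the lowest address.
Reassemble most-significant byte first: DA E2 → 0xDAE2.
Top bit is set, so as a signed 16-bit value this is 0xDAE2 − 2^16 = -9502.

-9502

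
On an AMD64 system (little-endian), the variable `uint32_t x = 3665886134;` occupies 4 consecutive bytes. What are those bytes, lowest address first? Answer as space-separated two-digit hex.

B6 FB 80 DA

3665886134 in hexadecimal, padded to 32 bits, is 0xDA80FBB6.
Split into bytes (most-significant first): DA 80 FB B6.
In little-endian order the low byte comes first in memory.
So at ascending addresses the bytes are B6 FB 80 DA.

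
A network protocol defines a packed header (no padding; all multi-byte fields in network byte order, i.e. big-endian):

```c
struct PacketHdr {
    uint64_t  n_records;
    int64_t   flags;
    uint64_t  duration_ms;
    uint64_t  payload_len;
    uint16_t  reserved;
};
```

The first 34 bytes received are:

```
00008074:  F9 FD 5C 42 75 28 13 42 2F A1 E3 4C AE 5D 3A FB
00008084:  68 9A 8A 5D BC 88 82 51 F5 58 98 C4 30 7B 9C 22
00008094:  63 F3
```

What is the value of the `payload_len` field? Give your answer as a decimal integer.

`payload_len` follows `n_records` (8 B), `flags` (8 B), `duration_ms` (8 B), so it starts at offset 8 + 8 + 8 = 24 and occupies 8 bytes.
Bytes at offsets 24..31: F5 58 98 C4 30 7B 9C 22.
Big-endian stores the most-significant byte at the lowest address.
The bytes are already most-significant first: 0xF55898C4307B9C22.
0xF55898C4307B9C22 = 17679048305637301282.

17679048305637301282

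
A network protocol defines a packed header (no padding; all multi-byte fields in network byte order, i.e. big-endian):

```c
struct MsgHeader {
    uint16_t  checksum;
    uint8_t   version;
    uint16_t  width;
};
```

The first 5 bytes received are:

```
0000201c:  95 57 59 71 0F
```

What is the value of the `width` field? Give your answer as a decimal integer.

`width` follows `checksum` (2 B), `version` (1 B), so it starts at offset 2 + 1 = 3 and occupies 2 bytes.
Bytes at offsets 3..4: 71 0F.
Big-endian: lowest address holds the most-significant byte.
The bytes are already most-significant first: 0x710F.
0x710F = 28943.

28943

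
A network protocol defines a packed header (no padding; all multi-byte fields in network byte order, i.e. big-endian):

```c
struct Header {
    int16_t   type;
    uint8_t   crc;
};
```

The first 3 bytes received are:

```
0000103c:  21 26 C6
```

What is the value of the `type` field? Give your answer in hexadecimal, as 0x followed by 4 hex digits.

0x2126

`type` is the first field, at byte offset 0, occupying 2 bytes.
Bytes at offsets 0..1: 21 26.
Big-endian: lowest address holds the most-significant byte.
The bytes are already most-significant first: 0x2126.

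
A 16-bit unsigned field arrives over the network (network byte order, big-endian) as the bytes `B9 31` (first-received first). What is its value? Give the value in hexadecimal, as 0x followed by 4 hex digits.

In big-endian order the high byte comes first in memory.
The bytes are already most-significant first: 0xB931.

0xB931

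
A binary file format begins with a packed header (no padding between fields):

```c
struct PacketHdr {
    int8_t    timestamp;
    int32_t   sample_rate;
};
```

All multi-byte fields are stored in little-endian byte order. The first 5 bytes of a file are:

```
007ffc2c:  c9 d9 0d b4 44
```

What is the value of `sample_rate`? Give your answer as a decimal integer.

`sample_rate` follows `timestamp` (1 byte), so it starts at byte offset 1 and occupies 4 bytes.
Bytes at offsets 1..4: D9 0D B4 44.
Little-endian: lowest address holds the least-significant byte.
Reassemble most-significant byte first: 44 B4 0D D9 → 0x44B40DD9.
0x44B40DD9 = 1152650713.

1152650713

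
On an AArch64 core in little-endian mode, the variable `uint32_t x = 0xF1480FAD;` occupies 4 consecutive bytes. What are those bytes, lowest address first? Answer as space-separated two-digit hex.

AD 0F 48 F1

Split into bytes (most-significant first): F1 48 0F AD.
In little-endian order the low byte comes first in memory.
So at ascending addresses the bytes are AD 0F 48 F1.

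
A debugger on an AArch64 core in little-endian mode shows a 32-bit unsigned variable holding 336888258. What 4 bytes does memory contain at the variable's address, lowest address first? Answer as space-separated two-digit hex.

C2 81 14 14

336888258 in hexadecimal, padded to 32 bits, is 0x141481C2.
Split into bytes (most-significant first): 14 14 81 C2.
Little-endian: lowest address holds the least-significant byte.
So at ascending addresses the bytes are C2 81 14 14.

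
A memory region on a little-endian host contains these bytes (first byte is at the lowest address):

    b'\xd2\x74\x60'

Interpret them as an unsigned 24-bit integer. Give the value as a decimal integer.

6321362

In little-endian order the low byte comes first in memory.
Reassemble most-significant byte first: 60 74 D2 → 0x6074D2.
0x6074D2 = 6321362.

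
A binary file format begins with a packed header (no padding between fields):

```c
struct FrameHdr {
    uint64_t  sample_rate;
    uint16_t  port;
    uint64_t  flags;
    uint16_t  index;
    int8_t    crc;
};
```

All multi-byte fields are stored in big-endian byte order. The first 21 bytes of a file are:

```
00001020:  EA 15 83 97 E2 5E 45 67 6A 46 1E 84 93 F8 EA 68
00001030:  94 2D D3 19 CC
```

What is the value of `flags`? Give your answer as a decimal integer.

`flags` follows `sample_rate` (8 B), `port` (2 B), so it starts at offset 8 + 2 = 10 and occupies 8 bytes.
Bytes at offsets 10..17: 1E 84 93 F8 EA 68 94 2D.
Big-endian: lowest address holds the most-significant byte.
The bytes are already most-significant first: 0x1E8493F8EA68942D.
0x1E8493F8EA68942D = 2199045215357539373.

2199045215357539373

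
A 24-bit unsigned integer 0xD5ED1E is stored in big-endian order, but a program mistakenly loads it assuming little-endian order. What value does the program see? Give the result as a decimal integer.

Stored big-endian, the bytes at ascending addresses are D5 ED 1E.
Read back as little-endian, the first byte is least significant, giving 0x1EEDD5.
0x1EEDD5 = 2026965.

2026965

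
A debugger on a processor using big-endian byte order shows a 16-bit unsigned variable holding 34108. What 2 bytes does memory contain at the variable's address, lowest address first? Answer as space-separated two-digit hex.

34108 in hexadecimal, padded to 16 bits, is 0x853C.
Split into bytes (most-significant first): 85 3C.
Big-endian: lowest address holds the most-significant byte.
So the memory order matches the most-significant-first order: 85 3C.

85 3C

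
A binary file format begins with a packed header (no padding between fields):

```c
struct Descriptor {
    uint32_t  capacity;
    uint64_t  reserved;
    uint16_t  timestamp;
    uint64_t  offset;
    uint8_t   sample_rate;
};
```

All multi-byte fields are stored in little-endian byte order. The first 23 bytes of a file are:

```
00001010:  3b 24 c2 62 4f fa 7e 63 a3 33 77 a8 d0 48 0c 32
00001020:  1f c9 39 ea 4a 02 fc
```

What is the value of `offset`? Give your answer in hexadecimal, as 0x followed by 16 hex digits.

`offset` follows `capacity` (4 B), `reserved` (8 B), `timestamp` (2 B), so it starts at offset 4 + 8 + 2 = 14 and occupies 8 bytes.
Bytes at offsets 14..21: 0C 32 1F C9 39 EA 4A 02.
Little-endian stores the least-significant byte at the lowest address.
Reassemble most-significant byte first: 02 4A EA 39 C9 1F 32 0C → 0x024AEA39C91F320C.

0x024AEA39C91F320C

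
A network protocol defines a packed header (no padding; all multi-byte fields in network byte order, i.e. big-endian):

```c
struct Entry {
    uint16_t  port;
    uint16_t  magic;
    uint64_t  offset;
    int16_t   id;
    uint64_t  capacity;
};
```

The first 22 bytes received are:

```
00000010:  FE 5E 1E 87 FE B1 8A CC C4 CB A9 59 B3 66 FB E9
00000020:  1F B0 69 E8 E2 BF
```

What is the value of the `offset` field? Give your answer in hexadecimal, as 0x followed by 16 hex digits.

`offset` follows `port` (2 B), `magic` (2 B), so it starts at offset 2 + 2 = 4 and occupies 8 bytes.
Bytes at offsets 4..11: FE B1 8A CC C4 CB A9 59.
Big-endian stores the most-significant byte at the lowest address.
The bytes are already most-significant first: 0xFEB18ACCC4CBA959.

0xFEB18ACCC4CBA959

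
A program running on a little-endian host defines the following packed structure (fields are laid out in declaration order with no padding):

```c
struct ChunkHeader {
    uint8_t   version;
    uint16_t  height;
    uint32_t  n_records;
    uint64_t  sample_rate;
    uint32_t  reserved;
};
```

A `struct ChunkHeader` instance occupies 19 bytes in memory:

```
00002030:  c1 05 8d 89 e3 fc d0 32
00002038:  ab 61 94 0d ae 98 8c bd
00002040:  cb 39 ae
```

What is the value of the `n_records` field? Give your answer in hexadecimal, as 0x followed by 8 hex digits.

0xD0FCE389

`n_records` follows `version` (1 B), `height` (2 B), so it starts at offset 1 + 2 = 3 and occupies 4 bytes.
Bytes at offsets 3..6: 89 E3 FC D0.
Little-endian stores the least-significant byte at the lowest address.
Reassemble most-significant byte first: D0 FC E3 89 → 0xD0FCE389.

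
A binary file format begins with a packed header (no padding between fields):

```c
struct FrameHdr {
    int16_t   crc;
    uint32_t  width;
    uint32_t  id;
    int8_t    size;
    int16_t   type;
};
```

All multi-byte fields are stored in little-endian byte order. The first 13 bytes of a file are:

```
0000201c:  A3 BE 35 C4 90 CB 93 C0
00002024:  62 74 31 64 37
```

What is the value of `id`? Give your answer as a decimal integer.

1952628883

`id` follows `crc` (2 B), `width` (4 B), so it starts at offset 2 + 4 = 6 and occupies 4 bytes.
Bytes at offsets 6..9: 93 C0 62 74.
Little-endian: lowest address holds the least-significant byte.
Reassemble most-significant byte first: 74 62 C0 93 → 0x7462C093.
0x7462C093 = 1952628883.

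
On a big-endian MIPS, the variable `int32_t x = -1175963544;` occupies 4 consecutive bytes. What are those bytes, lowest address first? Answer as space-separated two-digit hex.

B9 E8 38 68

Two's complement of -1175963544 in 32 bits: 1175963544 = 0x4617C798; invert → 0xB9E83867; add 1 → 0xB9E83868.
Split into bytes (most-significant first): B9 E8 38 68.
In big-endian order the high byte comes first in memory.
So the memory order matches the most-significant-first order: B9 E8 38 68.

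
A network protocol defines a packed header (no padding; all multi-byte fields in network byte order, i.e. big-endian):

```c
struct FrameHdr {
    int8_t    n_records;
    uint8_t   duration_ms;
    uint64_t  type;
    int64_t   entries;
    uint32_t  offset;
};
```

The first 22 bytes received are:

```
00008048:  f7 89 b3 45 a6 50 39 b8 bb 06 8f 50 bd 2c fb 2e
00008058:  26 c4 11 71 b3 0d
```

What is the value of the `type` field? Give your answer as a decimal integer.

12917913969678138118

`type` follows `n_records` (1 B), `duration_ms` (1 B), so it starts at offset 1 + 1 = 2 and occupies 8 bytes.
Bytes at offsets 2..9: B3 45 A6 50 39 B8 BB 06.
In big-endian order the high byte comes first in memory.
The bytes are already most-significant first: 0xB345A65039B8BB06.
0xB345A65039B8BB06 = 12917913969678138118.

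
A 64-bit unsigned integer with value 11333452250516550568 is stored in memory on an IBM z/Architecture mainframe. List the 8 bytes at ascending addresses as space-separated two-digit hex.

11333452250516550568 in hexadecimal, padded to 64 bits, is 0x9D4882C64EE3F3A8.
Split into bytes (most-significant first): 9D 48 82 C6 4E E3 F3 A8.
Big-endian stores the most-significant byte at the lowest address.
So the memory order matches the most-significant-first order: 9D 48 82 C6 4E E3 F3 A8.

9D 48 82 C6 4E E3 F3 A8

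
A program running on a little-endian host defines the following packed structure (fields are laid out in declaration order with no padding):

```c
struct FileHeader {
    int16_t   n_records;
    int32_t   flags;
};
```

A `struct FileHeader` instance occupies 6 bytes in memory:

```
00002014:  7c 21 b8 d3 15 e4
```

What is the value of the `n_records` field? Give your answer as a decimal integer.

8572

`n_records` is the first field, at byte offset 0, occupying 2 bytes.
Bytes at offsets 0..1: 7C 21.
In little-endian order the low byte comes first in memory.
Reassemble most-significant byte first: 21 7C → 0x217C.
0x217C = 8572.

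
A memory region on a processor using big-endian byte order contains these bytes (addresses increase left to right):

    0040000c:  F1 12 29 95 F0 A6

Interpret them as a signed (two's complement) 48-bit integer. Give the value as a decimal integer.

-16414667312986

Big-endian stores the most-significant byte at the lowest address.
The bytes are already most-significant first: 0xF1122995F0A6.
Top bit is set, so as a signed 48-bit value this is 0xF1122995F0A6 − 2^48 = -16414667312986.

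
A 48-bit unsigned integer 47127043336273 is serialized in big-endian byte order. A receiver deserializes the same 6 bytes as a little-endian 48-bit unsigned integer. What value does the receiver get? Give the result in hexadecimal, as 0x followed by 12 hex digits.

0x5168AD9EDC2A

47127043336273 in 48-bit hexadecimal is 0x2ADC9EAD6851.
Stored big-endian, the bytes at ascending addresses are 2A DC 9E AD 68 51.
Read back as little-endian, the first byte is least significant, giving 0x5168AD9EDC2A.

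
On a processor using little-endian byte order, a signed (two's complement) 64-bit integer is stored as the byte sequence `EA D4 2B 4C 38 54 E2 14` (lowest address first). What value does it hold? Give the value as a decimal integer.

Little-endian stores the least-significant byte at the lowest address.
Reassemble most-significant byte first: 14 E2 54 38 4C 2B D4 EA → 0x14E254384C2BD4EA.
0x14E254384C2BD4EA = 1504857826268009706.

1504857826268009706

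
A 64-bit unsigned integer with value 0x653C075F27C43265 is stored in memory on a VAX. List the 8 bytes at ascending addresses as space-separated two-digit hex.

Split into bytes (most-significant first): 65 3C 07 5F 27 C4 32 65.
In little-endian order the low byte comes first in memory.
So at ascending addresses the bytes are 65 32 C4 27 5F 07 3C 65.

65 32 C4 27 5F 07 3C 65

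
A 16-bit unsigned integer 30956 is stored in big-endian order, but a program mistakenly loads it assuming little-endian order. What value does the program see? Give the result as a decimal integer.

30956 in 16-bit hexadecimal is 0x78EC.
Stored big-endian, the bytes at ascending addresses are 78 EC.
Read back as little-endian, the first byte is least significant, giving 0xEC78.
0xEC78 = 60536.

60536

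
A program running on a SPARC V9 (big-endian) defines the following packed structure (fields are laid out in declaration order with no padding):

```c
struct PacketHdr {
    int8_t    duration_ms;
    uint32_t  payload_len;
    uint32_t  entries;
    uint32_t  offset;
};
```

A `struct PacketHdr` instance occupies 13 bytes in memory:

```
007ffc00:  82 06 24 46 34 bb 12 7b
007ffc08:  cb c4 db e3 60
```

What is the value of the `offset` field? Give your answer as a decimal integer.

`offset` follows `duration_ms` (1 B), `payload_len` (4 B), `entries` (4 B), so it starts at offset 1 + 4 + 4 = 9 and occupies 4 bytes.
Bytes at offsets 9..12: C4 DB E3 60.
Big-endian stores the most-significant byte at the lowest address.
The bytes are already most-significant first: 0xC4DBE360.
0xC4DBE360 = 3302744928.

3302744928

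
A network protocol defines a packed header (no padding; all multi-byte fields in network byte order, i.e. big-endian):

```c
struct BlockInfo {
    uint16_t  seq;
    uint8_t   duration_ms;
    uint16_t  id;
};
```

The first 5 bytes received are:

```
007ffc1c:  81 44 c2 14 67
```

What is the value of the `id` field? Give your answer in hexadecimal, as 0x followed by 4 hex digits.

`id` follows `seq` (2 B), `duration_ms` (1 B), so it starts at offset 2 + 1 = 3 and occupies 2 bytes.
Bytes at offsets 3..4: 14 67.
Big-endian stores the most-significant byte at the lowest address.
The bytes are already most-significant first: 0x1467.

0x1467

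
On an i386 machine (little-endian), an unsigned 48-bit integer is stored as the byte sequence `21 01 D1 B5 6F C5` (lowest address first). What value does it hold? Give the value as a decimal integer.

217083582415137

Little-endian stores the least-significant byte at the lowest address.
Reassemble most-significant byte first: C5 6F B5 D1 01 21 → 0xC56FB5D10121.
0xC56FB5D10121 = 217083582415137.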